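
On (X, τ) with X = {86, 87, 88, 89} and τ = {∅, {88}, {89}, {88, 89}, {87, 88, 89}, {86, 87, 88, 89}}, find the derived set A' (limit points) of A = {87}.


A' = {86}

For each x ∈ X, list the open sets U ∈ τ with x ∈ U, then check whether U ∩ (A ∖ {x}) ≠ ∅ for every such U.
  x = 86: opens ∋ x are {86, 87, 88, 89}; each meets A ∖ {86}, so x IS a limit point.
  x = 87: open {87, 88, 89} ∋ x has {87, 88, 89} ∩ (A ∖ {87}) = ∅, so x is NOT a limit point.
  x = 88: open {88} ∋ x has {88} ∩ (A ∖ {88}) = ∅, so x is NOT a limit point.
  x = 89: open {89} ∋ x has {89} ∩ (A ∖ {89}) = ∅, so x is NOT a limit point.
Collecting: A' = {86}.


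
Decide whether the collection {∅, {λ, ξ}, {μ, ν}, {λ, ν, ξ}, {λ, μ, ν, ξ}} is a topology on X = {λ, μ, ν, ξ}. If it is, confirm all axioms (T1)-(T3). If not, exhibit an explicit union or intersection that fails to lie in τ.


τ is NOT a topology on X.

Axiom (T1): ∅ ∈ τ? Yes; X ∈ τ? Yes.
Axiom (T2/T3): check pairwise unions and intersections of members of τ.
Counterexample for (T3): {μ, ν} ∩ {λ, ν, ξ} = {ν} ∉ τ. Therefore τ is NOT a topology.


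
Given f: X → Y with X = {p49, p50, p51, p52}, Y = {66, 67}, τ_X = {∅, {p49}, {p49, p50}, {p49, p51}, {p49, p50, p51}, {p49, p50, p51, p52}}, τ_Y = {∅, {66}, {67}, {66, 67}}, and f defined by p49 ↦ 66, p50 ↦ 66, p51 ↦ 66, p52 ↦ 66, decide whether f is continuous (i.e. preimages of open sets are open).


f IS continuous.

Compute f^{-1}(U) for each U ∈ τ_Y:
  U = ∅: f^{-1}(U) = ∅ ∈ τ_X ✓.
  U = {66}: f^{-1}(U) = {p49, p50, p51, p52} ∈ τ_X ✓.
  U = {67}: f^{-1}(U) = ∅ ∈ τ_X ✓.
  U = {66, 67}: f^{-1}(U) = {p49, p50, p51, p52} ∈ τ_X ✓.
Every preimage lies in τ_X, so f IS continuous.


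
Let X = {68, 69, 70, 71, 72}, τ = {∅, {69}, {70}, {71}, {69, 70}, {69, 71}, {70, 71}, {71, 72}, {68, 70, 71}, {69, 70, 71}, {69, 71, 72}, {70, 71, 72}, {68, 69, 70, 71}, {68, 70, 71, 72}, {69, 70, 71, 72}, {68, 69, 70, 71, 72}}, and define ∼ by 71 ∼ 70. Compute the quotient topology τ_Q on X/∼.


X/∼ = {[68], [69], [70=71], [72]}; |τ_Q| = 10.

Equivalence classes: [68], [69], [70=71], [72].
Quotient map π: X → X/∼ sends 68 ↦ [68], 69 ↦ [69], 70 ↦ [70=71], 71 ↦ [70=71], 72 ↦ [72].
For each subset V ⊆ X/∼, compute π^{-1}(V) ⊆ X and check whether π^{-1}(V) ∈ τ. V is open in τ_Q iff π^{-1}(V) ∈ τ.
  V = {}: π^{-1}(V) = ∅ ∈ τ ✓.
  V = {[68]}: π^{-1}(V) = {68} ∉ τ ✗.
  V = {[69]}: π^{-1}(V) = {69} ∈ τ ✓.
  V = {[68], [69]}: π^{-1}(V) = {68, 69} ∉ τ ✗.
  V = {[70=71]}: π^{-1}(V) = {70, 71} ∈ τ ✓.
  V = {[68], [70=71]}: π^{-1}(V) = {68, 70, 71} ∈ τ ✓.
  V = {[69], [70=71]}: π^{-1}(V) = {69, 70, 71} ∈ τ ✓.
  V = {[68], [69], [70=71]}: π^{-1}(V) = {68, 69, 70, 71} ∈ τ ✓.
  V = {[72]}: π^{-1}(V) = {72} ∉ τ ✗.
  V = {[68], [72]}: π^{-1}(V) = {68, 72} ∉ τ ✗.
  V = {[69], [72]}: π^{-1}(V) = {69, 72} ∉ τ ✗.
  V = {[68], [69], [72]}: π^{-1}(V) = {68, 69, 72} ∉ τ ✗.
  V = {[70=71], [72]}: π^{-1}(V) = {70, 71, 72} ∈ τ ✓.
  V = {[68], [70=71], [72]}: π^{-1}(V) = {68, 70, 71, 72} ∈ τ ✓.
  V = {[69], [70=71], [72]}: π^{-1}(V) = {69, 70, 71, 72} ∈ τ ✓.
  V = {[68], [69], [70=71], [72]}: π^{-1}(V) = {68, 69, 70, 71, 72} ∈ τ ✓.
Open sets in the quotient: τ_Q = {{}, {[69]}, {[70=71]}, {[68], [70=71]}, {[69], [70=71]}, {[68], [69], [70=71]}, {[70=71], [72]}, {[68], [70=71], [72]}, {[69], [70=71], [72]}, {[68], [69], [70=71], [72]}} (10 elements).


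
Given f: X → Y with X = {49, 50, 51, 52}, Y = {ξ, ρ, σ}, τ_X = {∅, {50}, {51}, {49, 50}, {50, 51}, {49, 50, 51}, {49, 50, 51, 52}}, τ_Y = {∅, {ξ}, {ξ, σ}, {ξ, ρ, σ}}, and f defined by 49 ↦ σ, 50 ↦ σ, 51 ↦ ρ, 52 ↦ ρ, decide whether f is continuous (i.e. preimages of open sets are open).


f IS continuous.

Compute f^{-1}(U) for each U ∈ τ_Y:
  U = ∅: f^{-1}(U) = ∅ ∈ τ_X ✓.
  U = {ξ}: f^{-1}(U) = ∅ ∈ τ_X ✓.
  U = {ξ, σ}: f^{-1}(U) = {49, 50} ∈ τ_X ✓.
  U = {ξ, ρ, σ}: f^{-1}(U) = {49, 50, 51, 52} ∈ τ_X ✓.
Every preimage lies in τ_X, so f IS continuous.


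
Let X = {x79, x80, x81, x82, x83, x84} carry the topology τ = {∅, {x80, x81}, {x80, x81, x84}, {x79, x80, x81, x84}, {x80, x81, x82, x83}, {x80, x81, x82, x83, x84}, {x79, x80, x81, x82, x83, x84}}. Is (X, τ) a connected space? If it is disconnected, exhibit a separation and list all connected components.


(X, τ) is connected.

Find clopen sets (U ∈ τ with X ∖ U ∈ τ):
  U = ∅, X ∖ U = {x79, x80, x81, x82, x83, x84} — both open, so U is clopen.
  U = {x79, x80, x81, x82, x83, x84}, X ∖ U = ∅ — both open, so U is clopen.
Only trivial clopens (∅ and X) exist, so (X, τ) is connected.
Compute connected components by grouping points that agree on all clopens:
  component: {x79, x80, x81, x82, x83, x84}


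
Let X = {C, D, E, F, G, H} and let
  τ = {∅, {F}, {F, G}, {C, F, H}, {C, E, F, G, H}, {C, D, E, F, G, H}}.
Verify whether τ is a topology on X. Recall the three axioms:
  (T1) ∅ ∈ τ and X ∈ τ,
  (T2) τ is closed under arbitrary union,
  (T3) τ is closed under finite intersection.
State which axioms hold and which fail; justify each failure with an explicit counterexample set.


τ is NOT a topology on X.

Axiom (T1): ∅ ∈ τ? Yes; X ∈ τ? Yes.
Axiom (T2/T3): check pairwise unions and intersections of members of τ.
Counterexample for (T2): {F, G} ∪ {C, F, H} = {C, F, G, H} ∉ τ. Therefore τ is NOT a topology.


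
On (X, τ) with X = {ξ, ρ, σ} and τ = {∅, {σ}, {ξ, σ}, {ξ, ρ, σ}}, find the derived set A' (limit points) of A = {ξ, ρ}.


A' = {ρ}

For each x ∈ X, list the open sets U ∈ τ with x ∈ U, then check whether U ∩ (A ∖ {x}) ≠ ∅ for every such U.
  x = ξ: open {ξ, σ} ∋ x has {ξ, σ} ∩ (A ∖ {ξ}) = ∅, so x is NOT a limit point.
  x = ρ: opens ∋ x are {ξ, ρ, σ}; each meets A ∖ {ρ}, so x IS a limit point.
  x = σ: open {σ} ∋ x has {σ} ∩ (A ∖ {σ}) = ∅, so x is NOT a limit point.
Collecting: A' = {ρ}.


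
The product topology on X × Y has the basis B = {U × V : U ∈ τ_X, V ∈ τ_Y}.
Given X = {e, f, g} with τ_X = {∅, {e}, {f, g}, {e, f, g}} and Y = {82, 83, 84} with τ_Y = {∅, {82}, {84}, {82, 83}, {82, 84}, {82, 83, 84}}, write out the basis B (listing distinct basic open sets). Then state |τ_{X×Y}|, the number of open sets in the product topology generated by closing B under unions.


Basis B = {∅ × ∅, {e} × {82}, {e} × {84}, {e} × {82, 83}, {e} × {82, 84}, {f, g} × {82}, {f, g} × {84}, {e} × {82, 83, 84}, {e, f, g} × {82}, {e, f, g} × {84}, {f, g} × {82, 83}, {f, g} × {82, 84}, {e, f, g} × {82, 83}, {e, f, g} × {82, 84}, {f, g} × {82, 83, 84}, {e, f, g} × {82, 83, 84}}; |τ_{X×Y}| = 36.

Enumerate products U × V with U ∈ τ_X, V ∈ τ_Y (deduplicated):
  ∅ × ∅ = {} (∅)
  {e} × {82} = {(e,82)}
  {e} × {84} = {(e,84)}
  {e} × {82, 83} = {(e,82), (e,83)}
  {e} × {82, 84} = {(e,82), (e,84)}
  {f, g} × {82} = {(f,82), (g,82)}
  {f, g} × {84} = {(f,84), (g,84)}
  {e} × {82, 83, 84} = {(e,82), (e,83), (e,84)}
  {e, f, g} × {82} = {(e,82), (f,82), (g,82)}
  {e, f, g} × {84} = {(e,84), (f,84), (g,84)}
  {f, g} × {82, 83} = {(f,82), (f,83), (g,82), (g,83)}
  {f, g} × {82, 84} = {(f,82), (f,84), (g,82), (g,84)}
  {e, f, g} × {82, 83} = {(e,82), (e,83), (f,82), (f,83), (g,82), (g,83)}
  {e, f, g} × {82, 84} = {(e,82), (e,84), (f,82), (f,84), (g,82), (g,84)}
  {f, g} × {82, 83, 84} = {(f,82), (f,83), (f,84), (g,82), (g,83), (g,84)}
  {e, f, g} × {82, 83, 84} = {(e,82), (e,83), (e,84), (f,82), (f,83), (f,84), (g,82), (g,83), (g,84)}
These 16 distinct sets form the basis B.
Close under arbitrary unions to get τ_{X×Y}; counting gives |τ_{X×Y}| = 36.


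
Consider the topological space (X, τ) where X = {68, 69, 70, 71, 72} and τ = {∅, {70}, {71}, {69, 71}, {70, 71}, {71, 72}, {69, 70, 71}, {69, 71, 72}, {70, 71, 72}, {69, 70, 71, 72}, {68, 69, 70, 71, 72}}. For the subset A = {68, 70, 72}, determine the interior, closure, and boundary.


int(A) = {70}, cl(A) = {68, 70, 72}, ∂A = {68, 72}.

Closed sets in (X, τ) are complements of opens:
  closed(X, τ) = {∅, {68}, {68, 69}, {68, 70}, {68, 72}, {68, 69, 70}, {68, 69, 72}, {68, 70, 72}, {68, 69, 70, 72}, {68, 69, 71, 72}, {68, 69, 70, 71, 72}}.
int(A) = ⋃ {U ∈ τ : U ⊆ A}. Opens contained in A: ∅, {70}.
Taking the union of these: int(A) = {70}.
cl(A) = ⋂ {C closed : A ⊆ C}. Closed sets containing A: {68, 70, 72}, {68, 69, 70, 72}, {68, 69, 70, 71, 72}.
Intersecting these: cl(A) = {68, 70, 72}.
∂A = cl(A) ∖ int(A) = {68, 70, 72} ∖ {70} = {68, 72}.


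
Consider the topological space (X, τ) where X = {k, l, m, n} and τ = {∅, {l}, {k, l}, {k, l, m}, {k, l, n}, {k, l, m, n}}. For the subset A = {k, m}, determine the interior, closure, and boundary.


int(A) = ∅, cl(A) = {k, m, n}, ∂A = {k, m, n}.

Closed sets in (X, τ) are complements of opens:
  closed(X, τ) = {∅, {m}, {n}, {m, n}, {k, m, n}, {k, l, m, n}}.
int(A) = ⋃ {U ∈ τ : U ⊆ A}. Opens contained in A: ∅.
Taking the union of these: int(A) = ∅.
cl(A) = ⋂ {C closed : A ⊆ C}. Closed sets containing A: {k, m, n}, {k, l, m, n}.
Intersecting these: cl(A) = {k, m, n}.
∂A = cl(A) ∖ int(A) = {k, m, n} ∖ ∅ = {k, m, n}.


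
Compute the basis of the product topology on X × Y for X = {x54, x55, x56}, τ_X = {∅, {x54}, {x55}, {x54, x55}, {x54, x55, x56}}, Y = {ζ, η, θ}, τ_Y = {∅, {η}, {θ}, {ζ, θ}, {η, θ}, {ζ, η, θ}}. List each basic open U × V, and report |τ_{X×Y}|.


Basis B = {∅ × ∅, {x54} × {η}, {x54} × {θ}, {x55} × {η}, {x55} × {θ}, {x54} × {ζ, θ}, {x54} × {η, θ}, {x54, x55} × {η}, {x54, x55} × {θ}, {x55} × {ζ, θ}, {x55} × {η, θ}, {x54} × {ζ, η, θ}, {x54, x55, x56} × {η}, {x54, x55, x56} × {θ}, {x55} × {ζ, η, θ}, {x54, x55} × {ζ, θ}, {x54, x55} × {η, θ}, {x54, x55} × {ζ, η, θ}, {x54, x55, x56} × {ζ, θ}, {x54, x55, x56} × {η, θ}, {x54, x55, x56} × {ζ, η, θ}}; |τ_{X×Y}| = 70.

Enumerate products U × V with U ∈ τ_X, V ∈ τ_Y (deduplicated):
  ∅ × ∅ = {} (∅)
  {x54} × {η} = {(x54,η)}
  {x54} × {θ} = {(x54,θ)}
  {x55} × {η} = {(x55,η)}
  {x55} × {θ} = {(x55,θ)}
  {x54} × {ζ, θ} = {(x54,ζ), (x54,θ)}
  {x54} × {η, θ} = {(x54,η), (x54,θ)}
  {x54, x55} × {η} = {(x54,η), (x55,η)}
  {x54, x55} × {θ} = {(x54,θ), (x55,θ)}
  {x55} × {ζ, θ} = {(x55,ζ), (x55,θ)}
  {x55} × {η, θ} = {(x55,η), (x55,θ)}
  {x54} × {ζ, η, θ} = {(x54,ζ), (x54,η), (x54,θ)}
  {x54, x55, x56} × {η} = {(x54,η), (x55,η), (x56,η)}
  {x54, x55, x56} × {θ} = {(x54,θ), (x55,θ), (x56,θ)}
  {x55} × {ζ, η, θ} = {(x55,ζ), (x55,η), (x55,θ)}
  {x54, x55} × {ζ, θ} = {(x54,ζ), (x54,θ), (x55,ζ), (x55,θ)}
  {x54, x55} × {η, θ} = {(x54,η), (x54,θ), (x55,η), (x55,θ)}
  {x54, x55} × {ζ, η, θ} = {(x54,ζ), (x54,η), (x54,θ), (x55,ζ), (x55,η), (x55,θ)}
  {x54, x55, x56} × {ζ, θ} = {(x54,ζ), (x54,θ), (x55,ζ), (x55,θ), (x56,ζ), (x56,θ)}
  {x54, x55, x56} × {η, θ} = {(x54,η), (x54,θ), (x55,η), (x55,θ), (x56,η), (x56,θ)}
  {x54, x55, x56} × {ζ, η, θ} = {(x54,ζ), (x54,η), (x54,θ), (x55,ζ), (x55,η), (x55,θ), (x56,ζ), (x56,η), (x56,θ)}
These 21 distinct sets form the basis B.
Close under arbitrary unions to get τ_{X×Y}; counting gives |τ_{X×Y}| = 70.


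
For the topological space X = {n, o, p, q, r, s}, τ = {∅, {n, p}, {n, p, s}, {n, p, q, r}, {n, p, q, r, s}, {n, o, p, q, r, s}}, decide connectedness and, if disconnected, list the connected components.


(X, τ) is connected.

Find clopen sets (U ∈ τ with X ∖ U ∈ τ):
  U = ∅, X ∖ U = {n, o, p, q, r, s} — both open, so U is clopen.
  U = {n, o, p, q, r, s}, X ∖ U = ∅ — both open, so U is clopen.
Only trivial clopens (∅ and X) exist, so (X, τ) is connected.
Compute connected components by grouping points that agree on all clopens:
  component: {n, o, p, q, r, s}


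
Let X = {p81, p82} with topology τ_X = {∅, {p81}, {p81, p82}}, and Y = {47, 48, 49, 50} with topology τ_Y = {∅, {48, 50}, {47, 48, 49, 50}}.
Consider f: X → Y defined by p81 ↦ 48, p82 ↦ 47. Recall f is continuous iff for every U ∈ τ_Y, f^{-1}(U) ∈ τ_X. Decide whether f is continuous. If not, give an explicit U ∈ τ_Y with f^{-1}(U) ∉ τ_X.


f IS continuous.

Compute f^{-1}(U) for each U ∈ τ_Y:
  U = ∅: f^{-1}(U) = ∅ ∈ τ_X ✓.
  U = {48, 50}: f^{-1}(U) = {p81} ∈ τ_X ✓.
  U = {47, 48, 49, 50}: f^{-1}(U) = {p81, p82} ∈ τ_X ✓.
Every preimage lies in τ_X, so f IS continuous.


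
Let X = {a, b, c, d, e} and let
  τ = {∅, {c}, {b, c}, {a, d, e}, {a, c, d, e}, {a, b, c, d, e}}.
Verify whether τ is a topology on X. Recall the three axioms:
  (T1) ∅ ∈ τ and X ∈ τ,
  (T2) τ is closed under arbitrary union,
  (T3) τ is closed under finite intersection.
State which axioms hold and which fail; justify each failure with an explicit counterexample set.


τ IS a topology on X.

Axiom (T1): ∅ ∈ τ? Yes; X ∈ τ? Yes.
Axiom (T2/T3): check pairwise unions and intersections of members of τ.
All pairwise intersections and unions checked — each lies in τ. Therefore τ satisfies (T1), (T2), (T3): it IS a topology on X.


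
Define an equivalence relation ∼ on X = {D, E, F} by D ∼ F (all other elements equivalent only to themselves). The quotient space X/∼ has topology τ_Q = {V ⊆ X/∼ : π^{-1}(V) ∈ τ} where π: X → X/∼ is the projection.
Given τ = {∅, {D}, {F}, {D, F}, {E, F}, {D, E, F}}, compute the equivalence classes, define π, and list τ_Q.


X/∼ = {[D=F], [E]}; |τ_Q| = 3.

Equivalence classes: [D=F], [E].
Quotient map π: X → X/∼ sends D ↦ [D=F], E ↦ [E], F ↦ [D=F].
For each subset V ⊆ X/∼, compute π^{-1}(V) ⊆ X and check whether π^{-1}(V) ∈ τ. V is open in τ_Q iff π^{-1}(V) ∈ τ.
  V = {}: π^{-1}(V) = ∅ ∈ τ ✓.
  V = {[D=F]}: π^{-1}(V) = {D, F} ∈ τ ✓.
  V = {[E]}: π^{-1}(V) = {E} ∉ τ ✗.
  V = {[D=F], [E]}: π^{-1}(V) = {D, E, F} ∈ τ ✓.
Open sets in the quotient: τ_Q = {{}, {[D=F]}, {[D=F], [E]}} (3 elements).


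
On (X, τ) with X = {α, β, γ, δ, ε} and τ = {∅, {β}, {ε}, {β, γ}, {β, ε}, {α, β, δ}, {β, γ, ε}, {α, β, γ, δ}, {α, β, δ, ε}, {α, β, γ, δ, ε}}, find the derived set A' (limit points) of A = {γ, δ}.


A' = {α}

For each x ∈ X, list the open sets U ∈ τ with x ∈ U, then check whether U ∩ (A ∖ {x}) ≠ ∅ for every such U.
  x = α: opens ∋ x are {α, β, δ}, {α, β, γ, δ}, {α, β, δ, ε}, {α, β, γ, δ, ε}; each meets A ∖ {α}, so x IS a limit point.
  x = β: open {β} ∋ x has {β} ∩ (A ∖ {β}) = ∅, so x is NOT a limit point.
  x = γ: open {β, γ} ∋ x has {β, γ} ∩ (A ∖ {γ}) = ∅, so x is NOT a limit point.
  x = δ: open {α, β, δ} ∋ x has {α, β, δ} ∩ (A ∖ {δ}) = ∅, so x is NOT a limit point.
  x = ε: open {ε} ∋ x has {ε} ∩ (A ∖ {ε}) = ∅, so x is NOT a limit point.
Collecting: A' = {α}.


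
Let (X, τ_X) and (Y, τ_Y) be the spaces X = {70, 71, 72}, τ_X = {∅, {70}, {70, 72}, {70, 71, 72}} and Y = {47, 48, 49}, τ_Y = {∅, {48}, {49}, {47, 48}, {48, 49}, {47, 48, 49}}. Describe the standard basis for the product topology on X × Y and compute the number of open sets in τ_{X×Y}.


Basis B = {∅ × ∅, {70} × {48}, {70} × {49}, {70} × {47, 48}, {70} × {48, 49}, {70, 72} × {48}, {70, 72} × {49}, {70} × {47, 48, 49}, {70, 71, 72} × {48}, {70, 71, 72} × {49}, {70, 72} × {47, 48}, {70, 72} × {48, 49}, {70, 72} × {47, 48, 49}, {70, 71, 72} × {47, 48}, {70, 71, 72} × {48, 49}, {70, 71, 72} × {47, 48, 49}}; |τ_{X×Y}| = 40.

Enumerate products U × V with U ∈ τ_X, V ∈ τ_Y (deduplicated):
  ∅ × ∅ = {} (∅)
  {70} × {48} = {(70,48)}
  {70} × {49} = {(70,49)}
  {70} × {47, 48} = {(70,47), (70,48)}
  {70} × {48, 49} = {(70,48), (70,49)}
  {70, 72} × {48} = {(70,48), (72,48)}
  {70, 72} × {49} = {(70,49), (72,49)}
  {70} × {47, 48, 49} = {(70,47), (70,48), (70,49)}
  {70, 71, 72} × {48} = {(70,48), (71,48), (72,48)}
  {70, 71, 72} × {49} = {(70,49), (71,49), (72,49)}
  {70, 72} × {47, 48} = {(70,47), (70,48), (72,47), (72,48)}
  {70, 72} × {48, 49} = {(70,48), (70,49), (72,48), (72,49)}
  {70, 72} × {47, 48, 49} = {(70,47), (70,48), (70,49), (72,47), (72,48), (72,49)}
  {70, 71, 72} × {47, 48} = {(70,47), (70,48), (71,47), (71,48), (72,47), (72,48)}
  {70, 71, 72} × {48, 49} = {(70,48), (70,49), (71,48), (71,49), (72,48), (72,49)}
  {70, 71, 72} × {47, 48, 49} = {(70,47), (70,48), (70,49), (71,47), (71,48), (71,49), (72,47), (72,48), (72,49)}
These 16 distinct sets form the basis B.
Close under arbitrary unions to get τ_{X×Y}; counting gives |τ_{X×Y}| = 40.


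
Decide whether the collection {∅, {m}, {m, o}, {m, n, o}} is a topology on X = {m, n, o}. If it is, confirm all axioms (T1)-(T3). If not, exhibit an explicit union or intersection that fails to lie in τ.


τ IS a topology on X.

Axiom (T1): ∅ ∈ τ? Yes; X ∈ τ? Yes.
Axiom (T2/T3): check pairwise unions and intersections of members of τ.
All pairwise intersections and unions checked — each lies in τ. Therefore τ satisfies (T1), (T2), (T3): it IS a topology on X.


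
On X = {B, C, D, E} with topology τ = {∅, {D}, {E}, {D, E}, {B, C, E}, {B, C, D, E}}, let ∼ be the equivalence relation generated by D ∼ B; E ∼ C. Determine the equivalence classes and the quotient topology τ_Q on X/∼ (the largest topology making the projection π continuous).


X/∼ = {[B=D], [C=E]}; |τ_Q| = 2.

Equivalence classes: [B=D], [C=E].
Quotient map π: X → X/∼ sends B ↦ [B=D], C ↦ [C=E], D ↦ [B=D], E ↦ [C=E].
For each subset V ⊆ X/∼, compute π^{-1}(V) ⊆ X and check whether π^{-1}(V) ∈ τ. V is open in τ_Q iff π^{-1}(V) ∈ τ.
  V = {}: π^{-1}(V) = ∅ ∈ τ ✓.
  V = {[B=D]}: π^{-1}(V) = {B, D} ∉ τ ✗.
  V = {[C=E]}: π^{-1}(V) = {C, E} ∉ τ ✗.
  V = {[B=D], [C=E]}: π^{-1}(V) = {B, C, D, E} ∈ τ ✓.
Open sets in the quotient: τ_Q = {{}, {[B=D], [C=E]}} (2 elements).


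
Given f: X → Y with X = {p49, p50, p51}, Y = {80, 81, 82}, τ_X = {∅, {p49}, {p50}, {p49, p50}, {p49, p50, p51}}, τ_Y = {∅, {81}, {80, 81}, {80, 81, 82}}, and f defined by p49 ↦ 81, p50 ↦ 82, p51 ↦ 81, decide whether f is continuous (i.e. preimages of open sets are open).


f is NOT continuous.

Compute f^{-1}(U) for each U ∈ τ_Y:
  U = ∅: f^{-1}(U) = ∅ ∈ τ_X ✓.
  U = {81}: f^{-1}(U) = {p49, p51} ∉ τ_X ✗.
  U = {80, 81}: f^{-1}(U) = {p49, p51} ∉ τ_X ✗.
  U = {80, 81, 82}: f^{-1}(U) = {p49, p50, p51} ∈ τ_X ✓.
Found U = {81} with f^{-1}(U) = {p49, p51} not in τ_X. Therefore f is NOT continuous.


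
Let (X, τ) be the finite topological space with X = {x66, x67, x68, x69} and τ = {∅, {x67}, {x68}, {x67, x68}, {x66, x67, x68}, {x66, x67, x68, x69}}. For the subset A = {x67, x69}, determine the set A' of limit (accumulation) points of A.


A' = {x66, x69}

For each x ∈ X, list the open sets U ∈ τ with x ∈ U, then check whether U ∩ (A ∖ {x}) ≠ ∅ for every such U.
  x = x66: opens ∋ x are {x66, x67, x68}, {x66, x67, x68, x69}; each meets A ∖ {x66}, so x IS a limit point.
  x = x67: open {x67} ∋ x has {x67} ∩ (A ∖ {x67}) = ∅, so x is NOT a limit point.
  x = x68: open {x68} ∋ x has {x68} ∩ (A ∖ {x68}) = ∅, so x is NOT a limit point.
  x = x69: opens ∋ x are {x66, x67, x68, x69}; each meets A ∖ {x69}, so x IS a limit point.
Collecting: A' = {x66, x69}.


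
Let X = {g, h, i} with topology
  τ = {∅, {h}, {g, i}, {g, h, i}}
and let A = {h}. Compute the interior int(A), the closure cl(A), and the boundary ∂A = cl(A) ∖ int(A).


int(A) = {h}, cl(A) = {h}, ∂A = ∅.

Closed sets in (X, τ) are complements of opens:
  closed(X, τ) = {∅, {h}, {g, i}, {g, h, i}}.
int(A) = ⋃ {U ∈ τ : U ⊆ A}. Opens contained in A: ∅, {h}.
Taking the union of these: int(A) = {h}.
cl(A) = ⋂ {C closed : A ⊆ C}. Closed sets containing A: {h}, {g, h, i}.
Intersecting these: cl(A) = {h}.
∂A = cl(A) ∖ int(A) = {h} ∖ {h} = ∅.


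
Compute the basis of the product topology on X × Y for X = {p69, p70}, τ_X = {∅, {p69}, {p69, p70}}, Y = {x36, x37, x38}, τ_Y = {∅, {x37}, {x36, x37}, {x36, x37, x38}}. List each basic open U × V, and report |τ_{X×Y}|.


Basis B = {∅ × ∅, {p69} × {x37}, {p69} × {x36, x37}, {p69, p70} × {x37}, {p69} × {x36, x37, x38}, {p69, p70} × {x36, x37}, {p69, p70} × {x36, x37, x38}}; |τ_{X×Y}| = 10.

Enumerate products U × V with U ∈ τ_X, V ∈ τ_Y (deduplicated):
  ∅ × ∅ = {} (∅)
  {p69} × {x37} = {(p69,x37)}
  {p69} × {x36, x37} = {(p69,x36), (p69,x37)}
  {p69, p70} × {x37} = {(p69,x37), (p70,x37)}
  {p69} × {x36, x37, x38} = {(p69,x36), (p69,x37), (p69,x38)}
  {p69, p70} × {x36, x37} = {(p69,x36), (p69,x37), (p70,x36), (p70,x37)}
  {p69, p70} × {x36, x37, x38} = {(p69,x36), (p69,x37), (p69,x38), (p70,x36), (p70,x37), (p70,x38)}
These 7 distinct sets form the basis B.
Close under arbitrary unions to get τ_{X×Y}; counting gives |τ_{X×Y}| = 10.


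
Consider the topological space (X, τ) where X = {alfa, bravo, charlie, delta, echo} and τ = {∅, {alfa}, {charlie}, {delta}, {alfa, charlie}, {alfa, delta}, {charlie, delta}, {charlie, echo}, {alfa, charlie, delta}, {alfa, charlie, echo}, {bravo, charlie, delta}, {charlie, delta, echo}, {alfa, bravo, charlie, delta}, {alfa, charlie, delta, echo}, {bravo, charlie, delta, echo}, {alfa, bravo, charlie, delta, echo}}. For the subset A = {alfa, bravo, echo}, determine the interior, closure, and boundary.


int(A) = {alfa}, cl(A) = {alfa, bravo, echo}, ∂A = {bravo, echo}.

Closed sets in (X, τ) are complements of opens:
  closed(X, τ) = {∅, {alfa}, {bravo}, {echo}, {alfa, bravo}, {alfa, echo}, {bravo, delta}, {bravo, echo}, {alfa, bravo, delta}, {alfa, bravo, echo}, {bravo, charlie, echo}, {bravo, delta, echo}, {alfa, bravo, charlie, echo}, {alfa, bravo, delta, echo}, {bravo, charlie, delta, echo}, {alfa, bravo, charlie, delta, echo}}.
int(A) = ⋃ {U ∈ τ : U ⊆ A}. Opens contained in A: ∅, {alfa}.
Taking the union of these: int(A) = {alfa}.
cl(A) = ⋂ {C closed : A ⊆ C}. Closed sets containing A: {alfa, bravo, echo}, {alfa, bravo, charlie, echo}, {alfa, bravo, delta, echo}, {alfa, bravo, charlie, delta, echo}.
Intersecting these: cl(A) = {alfa, bravo, echo}.
∂A = cl(A) ∖ int(A) = {alfa, bravo, echo} ∖ {alfa} = {bravo, echo}.


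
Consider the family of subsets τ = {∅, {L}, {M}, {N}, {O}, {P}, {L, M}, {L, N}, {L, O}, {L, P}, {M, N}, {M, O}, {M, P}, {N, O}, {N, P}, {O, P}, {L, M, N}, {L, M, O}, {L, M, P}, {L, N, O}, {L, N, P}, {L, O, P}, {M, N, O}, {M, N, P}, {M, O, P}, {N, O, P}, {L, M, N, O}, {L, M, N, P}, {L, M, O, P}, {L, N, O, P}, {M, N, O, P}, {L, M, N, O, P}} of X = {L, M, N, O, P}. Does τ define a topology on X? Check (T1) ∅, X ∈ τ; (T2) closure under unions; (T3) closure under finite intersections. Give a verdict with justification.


τ IS a topology on X.

Axiom (T1): ∅ ∈ τ? Yes; X ∈ τ? Yes.
Axiom (T2/T3): check pairwise unions and intersections of members of τ.
All pairwise intersections and unions checked — each lies in τ. Therefore τ satisfies (T1), (T2), (T3): it IS a topology on X.


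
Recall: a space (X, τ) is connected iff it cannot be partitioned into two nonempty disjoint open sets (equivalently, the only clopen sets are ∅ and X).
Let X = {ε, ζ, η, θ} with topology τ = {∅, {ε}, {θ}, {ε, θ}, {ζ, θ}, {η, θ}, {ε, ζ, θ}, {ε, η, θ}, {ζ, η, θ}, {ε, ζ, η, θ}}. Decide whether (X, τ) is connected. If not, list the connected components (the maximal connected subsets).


(X, τ) is disconnected; components = [{ε}, {ζ, η, θ}].

Find clopen sets (U ∈ τ with X ∖ U ∈ τ):
  U = ∅, X ∖ U = {ε, ζ, η, θ} — both open, so U is clopen.
  U = {ε}, X ∖ U = {ζ, η, θ} — both open, so U is clopen.
  U = {ζ, η, θ}, X ∖ U = {ε} — both open, so U is clopen.
  U = {ε, ζ, η, θ}, X ∖ U = ∅ — both open, so U is clopen.
Nontrivial clopen(s) exist: e.g. {ε}. So (X, τ) is disconnected.
Compute connected components by grouping points that agree on all clopens:
  component: {ε}
  component: {ζ, η, θ}


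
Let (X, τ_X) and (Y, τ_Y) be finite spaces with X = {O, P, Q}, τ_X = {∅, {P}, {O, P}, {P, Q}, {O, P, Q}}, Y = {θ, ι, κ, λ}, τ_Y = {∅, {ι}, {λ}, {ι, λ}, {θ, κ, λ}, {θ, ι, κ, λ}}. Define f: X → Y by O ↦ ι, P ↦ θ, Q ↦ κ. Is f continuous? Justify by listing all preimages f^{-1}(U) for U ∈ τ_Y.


f is NOT continuous.

Compute f^{-1}(U) for each U ∈ τ_Y:
  U = ∅: f^{-1}(U) = ∅ ∈ τ_X ✓.
  U = {ι}: f^{-1}(U) = {O} ∉ τ_X ✗.
  U = {λ}: f^{-1}(U) = ∅ ∈ τ_X ✓.
  U = {ι, λ}: f^{-1}(U) = {O} ∉ τ_X ✗.
  U = {θ, κ, λ}: f^{-1}(U) = {P, Q} ∈ τ_X ✓.
  U = {θ, ι, κ, λ}: f^{-1}(U) = {O, P, Q} ∈ τ_X ✓.
Found U = {ι} with f^{-1}(U) = {O} not in τ_X. Therefore f is NOT continuous.


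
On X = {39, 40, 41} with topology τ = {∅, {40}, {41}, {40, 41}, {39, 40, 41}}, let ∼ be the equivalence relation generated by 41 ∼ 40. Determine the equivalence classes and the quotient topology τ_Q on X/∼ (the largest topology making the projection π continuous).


X/∼ = {[39], [40=41]}; |τ_Q| = 3.

Equivalence classes: [39], [40=41].
Quotient map π: X → X/∼ sends 39 ↦ [39], 40 ↦ [40=41], 41 ↦ [40=41].
For each subset V ⊆ X/∼, compute π^{-1}(V) ⊆ X and check whether π^{-1}(V) ∈ τ. V is open in τ_Q iff π^{-1}(V) ∈ τ.
  V = {}: π^{-1}(V) = ∅ ∈ τ ✓.
  V = {[39]}: π^{-1}(V) = {39} ∉ τ ✗.
  V = {[40=41]}: π^{-1}(V) = {40, 41} ∈ τ ✓.
  V = {[39], [40=41]}: π^{-1}(V) = {39, 40, 41} ∈ τ ✓.
Open sets in the quotient: τ_Q = {{}, {[40=41]}, {[39], [40=41]}} (3 elements).


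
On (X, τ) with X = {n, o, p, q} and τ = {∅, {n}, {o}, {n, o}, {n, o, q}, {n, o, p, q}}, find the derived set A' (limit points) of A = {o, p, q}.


A' = {p, q}

For each x ∈ X, list the open sets U ∈ τ with x ∈ U, then check whether U ∩ (A ∖ {x}) ≠ ∅ for every such U.
  x = n: open {n} ∋ x has {n} ∩ (A ∖ {n}) = ∅, so x is NOT a limit point.
  x = o: open {o} ∋ x has {o} ∩ (A ∖ {o}) = ∅, so x is NOT a limit point.
  x = p: opens ∋ x are {n, o, p, q}; each meets A ∖ {p}, so x IS a limit point.
  x = q: opens ∋ x are {n, o, q}, {n, o, p, q}; each meets A ∖ {q}, so x IS a limit point.
Collecting: A' = {p, q}.


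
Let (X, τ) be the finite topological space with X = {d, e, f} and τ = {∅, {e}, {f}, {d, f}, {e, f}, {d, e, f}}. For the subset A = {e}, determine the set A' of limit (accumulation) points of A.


A' = ∅

For each x ∈ X, list the open sets U ∈ τ with x ∈ U, then check whether U ∩ (A ∖ {x}) ≠ ∅ for every such U.
  x = d: open {d, f} ∋ x has {d, f} ∩ (A ∖ {d}) = ∅, so x is NOT a limit point.
  x = e: open {e} ∋ x has {e} ∩ (A ∖ {e}) = ∅, so x is NOT a limit point.
  x = f: open {f} ∋ x has {f} ∩ (A ∖ {f}) = ∅, so x is NOT a limit point.
Collecting: A' = ∅.


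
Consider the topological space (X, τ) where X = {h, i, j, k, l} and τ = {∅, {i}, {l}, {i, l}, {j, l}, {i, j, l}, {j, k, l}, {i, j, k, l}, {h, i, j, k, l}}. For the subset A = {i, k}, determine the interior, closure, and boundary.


int(A) = {i}, cl(A) = {h, i, k}, ∂A = {h, k}.

Closed sets in (X, τ) are complements of opens:
  closed(X, τ) = {∅, {h}, {h, i}, {h, k}, {h, i, k}, {h, j, k}, {h, i, j, k}, {h, j, k, l}, {h, i, j, k, l}}.
int(A) = ⋃ {U ∈ τ : U ⊆ A}. Opens contained in A: ∅, {i}.
Taking the union of these: int(A) = {i}.
cl(A) = ⋂ {C closed : A ⊆ C}. Closed sets containing A: {h, i, k}, {h, i, j, k}, {h, i, j, k, l}.
Intersecting these: cl(A) = {h, i, k}.
∂A = cl(A) ∖ int(A) = {h, i, k} ∖ {i} = {h, k}.


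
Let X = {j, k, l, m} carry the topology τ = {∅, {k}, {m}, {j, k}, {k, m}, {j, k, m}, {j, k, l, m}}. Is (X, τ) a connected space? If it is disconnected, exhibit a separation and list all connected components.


(X, τ) is connected.

Find clopen sets (U ∈ τ with X ∖ U ∈ τ):
  U = ∅, X ∖ U = {j, k, l, m} — both open, so U is clopen.
  U = {j, k, l, m}, X ∖ U = ∅ — both open, so U is clopen.
Only trivial clopens (∅ and X) exist, so (X, τ) is connected.
Compute connected components by grouping points that agree on all clopens:
  component: {j, k, l, m}


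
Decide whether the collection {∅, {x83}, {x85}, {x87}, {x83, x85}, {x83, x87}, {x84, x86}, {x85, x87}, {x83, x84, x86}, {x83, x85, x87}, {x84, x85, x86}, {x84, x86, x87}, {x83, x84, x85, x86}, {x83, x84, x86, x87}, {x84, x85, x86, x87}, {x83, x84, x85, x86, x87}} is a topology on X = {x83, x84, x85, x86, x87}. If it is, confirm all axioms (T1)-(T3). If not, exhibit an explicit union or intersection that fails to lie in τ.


τ IS a topology on X.

Axiom (T1): ∅ ∈ τ? Yes; X ∈ τ? Yes.
Axiom (T2/T3): check pairwise unions and intersections of members of τ.
All pairwise intersections and unions checked — each lies in τ. Therefore τ satisfies (T1), (T2), (T3): it IS a topology on X.


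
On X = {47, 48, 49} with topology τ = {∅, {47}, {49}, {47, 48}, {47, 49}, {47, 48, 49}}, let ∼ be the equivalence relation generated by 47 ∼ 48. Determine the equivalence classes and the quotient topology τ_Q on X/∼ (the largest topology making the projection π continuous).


X/∼ = {[47=48], [49]}; |τ_Q| = 4.

Equivalence classes: [47=48], [49].
Quotient map π: X → X/∼ sends 47 ↦ [47=48], 48 ↦ [47=48], 49 ↦ [49].
For each subset V ⊆ X/∼, compute π^{-1}(V) ⊆ X and check whether π^{-1}(V) ∈ τ. V is open in τ_Q iff π^{-1}(V) ∈ τ.
  V = {}: π^{-1}(V) = ∅ ∈ τ ✓.
  V = {[47=48]}: π^{-1}(V) = {47, 48} ∈ τ ✓.
  V = {[49]}: π^{-1}(V) = {49} ∈ τ ✓.
  V = {[47=48], [49]}: π^{-1}(V) = {47, 48, 49} ∈ τ ✓.
Open sets in the quotient: τ_Q = {{}, {[47=48]}, {[49]}, {[47=48], [49]}} (4 elements).


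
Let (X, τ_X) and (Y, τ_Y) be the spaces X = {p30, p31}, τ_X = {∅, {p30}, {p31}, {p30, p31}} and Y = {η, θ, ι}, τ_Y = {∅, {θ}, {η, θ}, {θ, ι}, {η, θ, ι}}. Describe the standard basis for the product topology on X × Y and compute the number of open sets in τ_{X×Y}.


Basis B = {∅ × ∅, {p30} × {θ}, {p31} × {θ}, {p30} × {η, θ}, {p30} × {θ, ι}, {p30, p31} × {θ}, {p31} × {η, θ}, {p31} × {θ, ι}, {p30} × {η, θ, ι}, {p31} × {η, θ, ι}, {p30, p31} × {η, θ}, {p30, p31} × {θ, ι}, {p30, p31} × {η, θ, ι}}; |τ_{X×Y}| = 25.

Enumerate products U × V with U ∈ τ_X, V ∈ τ_Y (deduplicated):
  ∅ × ∅ = {} (∅)
  {p30} × {θ} = {(p30,θ)}
  {p31} × {θ} = {(p31,θ)}
  {p30} × {η, θ} = {(p30,η), (p30,θ)}
  {p30} × {θ, ι} = {(p30,θ), (p30,ι)}
  {p30, p31} × {θ} = {(p30,θ), (p31,θ)}
  {p31} × {η, θ} = {(p31,η), (p31,θ)}
  {p31} × {θ, ι} = {(p31,θ), (p31,ι)}
  {p30} × {η, θ, ι} = {(p30,η), (p30,θ), (p30,ι)}
  {p31} × {η, θ, ι} = {(p31,η), (p31,θ), (p31,ι)}
  {p30, p31} × {η, θ} = {(p30,η), (p30,θ), (p31,η), (p31,θ)}
  {p30, p31} × {θ, ι} = {(p30,θ), (p30,ι), (p31,θ), (p31,ι)}
  {p30, p31} × {η, θ, ι} = {(p30,η), (p30,θ), (p30,ι), (p31,η), (p31,θ), (p31,ι)}
These 13 distinct sets form the basis B.
Close under arbitrary unions to get τ_{X×Y}; counting gives |τ_{X×Y}| = 25.


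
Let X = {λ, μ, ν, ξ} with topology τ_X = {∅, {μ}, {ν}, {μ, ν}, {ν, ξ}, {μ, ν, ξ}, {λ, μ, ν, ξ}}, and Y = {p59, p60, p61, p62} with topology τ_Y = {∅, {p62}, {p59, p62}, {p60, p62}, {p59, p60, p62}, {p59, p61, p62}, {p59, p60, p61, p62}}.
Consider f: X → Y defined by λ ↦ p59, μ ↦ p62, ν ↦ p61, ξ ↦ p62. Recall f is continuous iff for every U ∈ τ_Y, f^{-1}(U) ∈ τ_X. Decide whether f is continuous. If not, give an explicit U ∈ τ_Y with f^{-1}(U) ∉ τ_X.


f is NOT continuous.

Compute f^{-1}(U) for each U ∈ τ_Y:
  U = ∅: f^{-1}(U) = ∅ ∈ τ_X ✓.
  U = {p62}: f^{-1}(U) = {μ, ξ} ∉ τ_X ✗.
  U = {p59, p62}: f^{-1}(U) = {λ, μ, ξ} ∉ τ_X ✗.
  U = {p60, p62}: f^{-1}(U) = {μ, ξ} ∉ τ_X ✗.
  U = {p59, p60, p62}: f^{-1}(U) = {λ, μ, ξ} ∉ τ_X ✗.
  U = {p59, p61, p62}: f^{-1}(U) = {λ, μ, ν, ξ} ∈ τ_X ✓.
  U = {p59, p60, p61, p62}: f^{-1}(U) = {λ, μ, ν, ξ} ∈ τ_X ✓.
Found U = {p62} with f^{-1}(U) = {μ, ξ} not in τ_X. Therefore f is NOT continuous.


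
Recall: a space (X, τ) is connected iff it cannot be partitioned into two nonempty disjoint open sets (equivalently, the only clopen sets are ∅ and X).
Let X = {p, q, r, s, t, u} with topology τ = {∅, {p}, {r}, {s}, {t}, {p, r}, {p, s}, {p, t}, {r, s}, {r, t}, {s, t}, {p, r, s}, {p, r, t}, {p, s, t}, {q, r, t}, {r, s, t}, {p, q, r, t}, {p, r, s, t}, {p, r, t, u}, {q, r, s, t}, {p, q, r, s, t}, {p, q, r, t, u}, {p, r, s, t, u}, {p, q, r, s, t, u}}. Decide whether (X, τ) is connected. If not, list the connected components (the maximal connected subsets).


(X, τ) is disconnected; components = [{s}, {p, q, r, t, u}].

Find clopen sets (U ∈ τ with X ∖ U ∈ τ):
  U = ∅, X ∖ U = {p, q, r, s, t, u} — both open, so U is clopen.
  U = {s}, X ∖ U = {p, q, r, t, u} — both open, so U is clopen.
  U = {p, q, r, t, u}, X ∖ U = {s} — both open, so U is clopen.
  U = {p, q, r, s, t, u}, X ∖ U = ∅ — both open, so U is clopen.
Nontrivial clopen(s) exist: e.g. {s}. So (X, τ) is disconnected.
Compute connected components by grouping points that agree on all clopens:
  component: {s}
  component: {p, q, r, t, u}


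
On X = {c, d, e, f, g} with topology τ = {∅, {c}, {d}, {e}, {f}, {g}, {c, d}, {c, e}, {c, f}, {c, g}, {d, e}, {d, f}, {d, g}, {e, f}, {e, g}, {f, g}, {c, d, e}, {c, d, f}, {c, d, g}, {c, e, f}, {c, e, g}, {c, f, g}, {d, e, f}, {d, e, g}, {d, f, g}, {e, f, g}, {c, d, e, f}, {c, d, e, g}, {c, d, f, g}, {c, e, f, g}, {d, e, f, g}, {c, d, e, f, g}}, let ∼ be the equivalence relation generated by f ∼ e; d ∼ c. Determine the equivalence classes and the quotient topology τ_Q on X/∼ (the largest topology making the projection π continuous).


X/∼ = {[c=d], [e=f], [g]}; |τ_Q| = 8.

Equivalence classes: [c=d], [e=f], [g].
Quotient map π: X → X/∼ sends c ↦ [c=d], d ↦ [c=d], e ↦ [e=f], f ↦ [e=f], g ↦ [g].
For each subset V ⊆ X/∼, compute π^{-1}(V) ⊆ X and check whether π^{-1}(V) ∈ τ. V is open in τ_Q iff π^{-1}(V) ∈ τ.
  V = {}: π^{-1}(V) = ∅ ∈ τ ✓.
  V = {[c=d]}: π^{-1}(V) = {c, d} ∈ τ ✓.
  V = {[e=f]}: π^{-1}(V) = {e, f} ∈ τ ✓.
  V = {[c=d], [e=f]}: π^{-1}(V) = {c, d, e, f} ∈ τ ✓.
  V = {[g]}: π^{-1}(V) = {g} ∈ τ ✓.
  V = {[c=d], [g]}: π^{-1}(V) = {c, d, g} ∈ τ ✓.
  V = {[e=f], [g]}: π^{-1}(V) = {e, f, g} ∈ τ ✓.
  V = {[c=d], [e=f], [g]}: π^{-1}(V) = {c, d, e, f, g} ∈ τ ✓.
Open sets in the quotient: τ_Q = {{}, {[c=d]}, {[e=f]}, {[c=d], [e=f]}, {[g]}, {[c=d], [g]}, {[e=f], [g]}, {[c=d], [e=f], [g]}} (8 elements).


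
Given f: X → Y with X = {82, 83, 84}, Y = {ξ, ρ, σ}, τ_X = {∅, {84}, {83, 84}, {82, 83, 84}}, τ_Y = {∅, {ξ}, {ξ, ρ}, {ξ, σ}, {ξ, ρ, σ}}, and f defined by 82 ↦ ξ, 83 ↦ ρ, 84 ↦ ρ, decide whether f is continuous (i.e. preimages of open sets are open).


f is NOT continuous.

Compute f^{-1}(U) for each U ∈ τ_Y:
  U = ∅: f^{-1}(U) = ∅ ∈ τ_X ✓.
  U = {ξ}: f^{-1}(U) = {82} ∉ τ_X ✗.
  U = {ξ, ρ}: f^{-1}(U) = {82, 83, 84} ∈ τ_X ✓.
  U = {ξ, σ}: f^{-1}(U) = {82} ∉ τ_X ✗.
  U = {ξ, ρ, σ}: f^{-1}(U) = {82, 83, 84} ∈ τ_X ✓.
Found U = {ξ} with f^{-1}(U) = {82} not in τ_X. Therefore f is NOT continuous.


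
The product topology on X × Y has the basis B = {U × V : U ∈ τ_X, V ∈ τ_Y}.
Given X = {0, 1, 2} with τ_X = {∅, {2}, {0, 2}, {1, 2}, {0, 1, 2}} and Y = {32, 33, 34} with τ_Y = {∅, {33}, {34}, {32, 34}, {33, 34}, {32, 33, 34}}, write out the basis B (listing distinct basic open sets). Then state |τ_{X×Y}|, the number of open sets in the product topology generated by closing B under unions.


Basis B = {∅ × ∅, {2} × {33}, {2} × {34}, {0, 2} × {33}, {0, 2} × {34}, {1, 2} × {33}, {1, 2} × {34}, {2} × {32, 34}, {2} × {33, 34}, {0, 1, 2} × {33}, {0, 1, 2} × {34}, {2} × {32, 33, 34}, {0, 2} × {32, 34}, {0, 2} × {33, 34}, {1, 2} × {32, 34}, {1, 2} × {33, 34}, {0, 2} × {32, 33, 34}, {0, 1, 2} × {32, 34}, {0, 1, 2} × {33, 34}, {1, 2} × {32, 33, 34}, {0, 1, 2} × {32, 33, 34}}; |τ_{X×Y}| = 70.

Enumerate products U × V with U ∈ τ_X, V ∈ τ_Y (deduplicated):
  ∅ × ∅ = {} (∅)
  {2} × {33} = {(2,33)}
  {2} × {34} = {(2,34)}
  {0, 2} × {33} = {(0,33), (2,33)}
  {0, 2} × {34} = {(0,34), (2,34)}
  {1, 2} × {33} = {(1,33), (2,33)}
  {1, 2} × {34} = {(1,34), (2,34)}
  {2} × {32, 34} = {(2,32), (2,34)}
  {2} × {33, 34} = {(2,33), (2,34)}
  {0, 1, 2} × {33} = {(0,33), (1,33), (2,33)}
  {0, 1, 2} × {34} = {(0,34), (1,34), (2,34)}
  {2} × {32, 33, 34} = {(2,32), (2,33), (2,34)}
  {0, 2} × {32, 34} = {(0,32), (0,34), (2,32), (2,34)}
  {0, 2} × {33, 34} = {(0,33), (0,34), (2,33), (2,34)}
  {1, 2} × {32, 34} = {(1,32), (1,34), (2,32), (2,34)}
  {1, 2} × {33, 34} = {(1,33), (1,34), (2,33), (2,34)}
  {0, 2} × {32, 33, 34} = {(0,32), (0,33), (0,34), (2,32), (2,33), (2,34)}
  {0, 1, 2} × {32, 34} = {(0,32), (0,34), (1,32), (1,34), (2,32), (2,34)}
  {0, 1, 2} × {33, 34} = {(0,33), (0,34), (1,33), (1,34), (2,33), (2,34)}
  {1, 2} × {32, 33, 34} = {(1,32), (1,33), (1,34), (2,32), (2,33), (2,34)}
  {0, 1, 2} × {32, 33, 34} = {(0,32), (0,33), (0,34), (1,32), (1,33), (1,34), (2,32), (2,33), (2,34)}
These 21 distinct sets form the basis B.
Close under arbitrary unions to get τ_{X×Y}; counting gives |τ_{X×Y}| = 70.


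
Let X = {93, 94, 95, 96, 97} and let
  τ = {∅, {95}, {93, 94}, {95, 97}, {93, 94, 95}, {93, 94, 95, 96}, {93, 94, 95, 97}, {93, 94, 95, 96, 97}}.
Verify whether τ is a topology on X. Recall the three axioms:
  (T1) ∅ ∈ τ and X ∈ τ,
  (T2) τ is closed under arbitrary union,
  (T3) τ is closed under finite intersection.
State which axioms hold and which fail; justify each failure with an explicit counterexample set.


τ IS a topology on X.

Axiom (T1): ∅ ∈ τ? Yes; X ∈ τ? Yes.
Axiom (T2/T3): check pairwise unions and intersections of members of τ.
All pairwise intersections and unions checked — each lies in τ. Therefore τ satisfies (T1), (T2), (T3): it IS a topology on X.


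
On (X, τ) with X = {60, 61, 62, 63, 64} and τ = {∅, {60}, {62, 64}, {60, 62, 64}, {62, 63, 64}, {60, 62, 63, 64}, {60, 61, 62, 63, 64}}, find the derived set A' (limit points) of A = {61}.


A' = ∅

For each x ∈ X, list the open sets U ∈ τ with x ∈ U, then check whether U ∩ (A ∖ {x}) ≠ ∅ for every such U.
  x = 60: open {60} ∋ x has {60} ∩ (A ∖ {60}) = ∅, so x is NOT a limit point.
  x = 61: open {60, 61, 62, 63, 64} ∋ x has {60, 61, 62, 63, 64} ∩ (A ∖ {61}) = ∅, so x is NOT a limit point.
  x = 62: open {62, 64} ∋ x has {62, 64} ∩ (A ∖ {62}) = ∅, so x is NOT a limit point.
  x = 63: open {62, 63, 64} ∋ x has {62, 63, 64} ∩ (A ∖ {63}) = ∅, so x is NOT a limit point.
  x = 64: open {62, 64} ∋ x has {62, 64} ∩ (A ∖ {64}) = ∅, so x is NOT a limit point.
Collecting: A' = ∅.


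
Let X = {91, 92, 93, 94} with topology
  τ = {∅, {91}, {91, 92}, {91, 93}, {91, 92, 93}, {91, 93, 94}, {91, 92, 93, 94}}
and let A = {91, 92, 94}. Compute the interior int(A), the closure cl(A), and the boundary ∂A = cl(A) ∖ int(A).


int(A) = {91, 92}, cl(A) = {91, 92, 93, 94}, ∂A = {93, 94}.

Closed sets in (X, τ) are complements of opens:
  closed(X, τ) = {∅, {92}, {94}, {92, 94}, {93, 94}, {92, 93, 94}, {91, 92, 93, 94}}.
int(A) = ⋃ {U ∈ τ : U ⊆ A}. Opens contained in A: ∅, {91}, {91, 92}.
Taking the union of these: int(A) = {91, 92}.
cl(A) = ⋂ {C closed : A ⊆ C}. Closed sets containing A: {91, 92, 93, 94}.
Intersecting these: cl(A) = {91, 92, 93, 94}.
∂A = cl(A) ∖ int(A) = {91, 92, 93, 94} ∖ {91, 92} = {93, 94}.
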